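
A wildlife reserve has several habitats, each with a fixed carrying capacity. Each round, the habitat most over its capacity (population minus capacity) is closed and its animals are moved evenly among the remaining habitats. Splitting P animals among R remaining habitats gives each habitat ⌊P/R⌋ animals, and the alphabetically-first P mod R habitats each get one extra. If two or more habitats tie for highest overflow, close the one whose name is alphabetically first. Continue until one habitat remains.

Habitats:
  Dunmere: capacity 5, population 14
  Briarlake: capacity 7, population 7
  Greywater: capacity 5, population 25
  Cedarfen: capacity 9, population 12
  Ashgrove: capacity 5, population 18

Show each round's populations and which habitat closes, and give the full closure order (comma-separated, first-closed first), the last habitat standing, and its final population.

Round 1: Ashgrove=18 Briarlake=7 Cedarfen=12 Dunmere=14 Greywater=25 → close Greywater (overflow 20)
  25÷4 = 6 each, +1 to first 1
Round 2: Ashgrove=25 Briarlake=13 Cedarfen=18 Dunmere=20 → close Ashgrove (overflow 20)
  25÷3 = 8 each, +1 to first 1
Round 3: Briarlake=22 Cedarfen=26 Dunmere=28 → close Dunmere (overflow 23)
  28÷2 = 14 each, +1 to first 0
Round 4: Briarlake=36 Cedarfen=40 → close Cedarfen (overflow 31)
  40÷1 = 40 each, +1 to first 0

Closure order: Greywater, Ashgrove, Dunmere, Cedarfen
Last habitat: Briarlake with 76 animals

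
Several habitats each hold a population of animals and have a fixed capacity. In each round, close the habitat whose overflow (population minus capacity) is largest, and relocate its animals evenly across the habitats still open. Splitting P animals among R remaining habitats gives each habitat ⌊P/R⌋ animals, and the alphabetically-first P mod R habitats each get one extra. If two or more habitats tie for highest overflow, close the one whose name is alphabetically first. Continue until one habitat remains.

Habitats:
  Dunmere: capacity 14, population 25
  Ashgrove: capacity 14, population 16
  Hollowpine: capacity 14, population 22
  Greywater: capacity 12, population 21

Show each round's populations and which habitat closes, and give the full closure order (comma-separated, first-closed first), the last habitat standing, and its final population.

Closure order: Dunmere, Greywater, Hollowpine
Last habitat: Ashgrove with 84 animals

Round 1: Ashgrove=16 Dunmere=25 Greywater=21 Hollowpine=22 → close Dunmere (overflow 11)
  25÷3 = 8 each, +1 to first 1
Round 2: Ashgrove=25 Greywater=29 Hollowpine=30 → close Greywater (overflow 17)
  29÷2 = 14 each, +1 to first 1
Round 3: Ashgrove=40 Hollowpine=44 → close Hollowpine (overflow 30)
  44÷1 = 44 each, +1 to first 0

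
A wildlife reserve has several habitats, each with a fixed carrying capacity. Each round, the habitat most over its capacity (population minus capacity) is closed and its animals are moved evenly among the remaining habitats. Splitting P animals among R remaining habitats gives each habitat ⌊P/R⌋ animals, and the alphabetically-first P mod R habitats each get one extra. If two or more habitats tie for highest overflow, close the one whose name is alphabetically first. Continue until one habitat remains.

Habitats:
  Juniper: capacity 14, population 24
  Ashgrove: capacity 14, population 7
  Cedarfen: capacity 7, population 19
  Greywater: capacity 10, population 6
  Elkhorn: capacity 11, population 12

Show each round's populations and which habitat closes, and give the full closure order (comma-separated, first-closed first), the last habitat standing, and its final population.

Round 1: Ashgrove=7 Cedarfen=19 Elkhorn=12 Greywater=6 Juniper=24 → close Cedarfen (overflow 12)
  19÷4 = 4 each, +1 to first 3
Round 2: Ashgrove=12 Elkhorn=17 Greywater=11 Juniper=28 → close Juniper (overflow 14)
  28÷3 = 9 each, +1 to first 1
Round 3: Ashgrove=22 Elkhorn=26 Greywater=20 → close Elkhorn (overflow 15)
  26÷2 = 13 each, +1 to first 0
Round 4: Ashgrove=35 Greywater=33 → close Greywater (overflow 23)
  33÷1 = 33 each, +1 to first 0

Closure order: Cedarfen, Juniper, Elkhorn, Greywater
Last habitat: Ashgrove with 68 animals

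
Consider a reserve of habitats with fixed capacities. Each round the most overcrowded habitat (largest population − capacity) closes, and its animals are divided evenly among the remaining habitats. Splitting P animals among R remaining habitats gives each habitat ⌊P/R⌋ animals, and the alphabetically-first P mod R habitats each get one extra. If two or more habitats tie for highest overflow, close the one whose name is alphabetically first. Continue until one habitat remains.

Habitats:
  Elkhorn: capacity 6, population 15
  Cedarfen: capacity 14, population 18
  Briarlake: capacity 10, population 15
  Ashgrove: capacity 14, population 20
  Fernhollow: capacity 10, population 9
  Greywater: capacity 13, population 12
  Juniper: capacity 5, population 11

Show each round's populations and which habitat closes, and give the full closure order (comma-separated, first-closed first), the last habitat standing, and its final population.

Closure order: Elkhorn, Ashgrove, Briarlake, Cedarfen, Juniper, Fernhollow
Last habitat: Greywater with 100 animals

Round 1: Ashgrove=20 Briarlake=15 Cedarfen=18 Elkhorn=15 Fernhollow=9 Greywater=12 Juniper=11 → close Elkhorn (overflow 9)
  15÷6 = 2 each, +1 to first 3
Round 2: Ashgrove=23 Briarlake=18 Cedarfen=21 Fernhollow=11 Greywater=14 Juniper=13 → close Ashgrove (overflow 9)
  23÷5 = 4 each, +1 to first 3
Round 3: Briarlake=23 Cedarfen=26 Fernhollow=16 Greywater=18 Juniper=17 → close Briarlake (overflow 13)
  23÷4 = 5 each, +1 to first 3
Round 4: Cedarfen=32 Fernhollow=22 Greywater=24 Juniper=22 → close Cedarfen (overflow 18)
  32÷3 = 10 each, +1 to first 2
Round 5: Fernhollow=33 Greywater=35 Juniper=32 → close Juniper (overflow 27)
  32÷2 = 16 each, +1 to first 0
Round 6: Fernhollow=49 Greywater=51 → close Fernhollow (overflow 39)
  49÷1 = 49 each, +1 to first 0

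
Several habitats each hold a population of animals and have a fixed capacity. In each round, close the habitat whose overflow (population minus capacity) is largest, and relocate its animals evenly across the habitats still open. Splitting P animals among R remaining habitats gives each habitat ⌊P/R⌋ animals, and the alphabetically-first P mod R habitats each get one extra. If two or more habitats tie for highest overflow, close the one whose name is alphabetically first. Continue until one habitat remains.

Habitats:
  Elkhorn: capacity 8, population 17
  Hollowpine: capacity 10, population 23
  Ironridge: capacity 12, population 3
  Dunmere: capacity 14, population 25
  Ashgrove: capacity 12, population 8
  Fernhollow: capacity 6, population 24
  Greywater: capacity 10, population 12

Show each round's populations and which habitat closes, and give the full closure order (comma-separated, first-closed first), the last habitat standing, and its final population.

Round 1: Ashgrove=8 Dunmere=25 Elkhorn=17 Fernhollow=24 Greywater=12 Hollowpine=23 Ironridge=3 → close Fernhollow (overflow 18)
  24÷6 = 4 each, +1 to first 0
Round 2: Ashgrove=12 Dunmere=29 Elkhorn=21 Greywater=16 Hollowpine=27 Ironridge=7 → close Hollowpine (overflow 17)
  27÷5 = 5 each, +1 to first 2
Round 3: Ashgrove=18 Dunmere=35 Elkhorn=26 Greywater=21 Ironridge=12 → close Dunmere (overflow 21)
  35÷4 = 8 each, +1 to first 3
Round 4: Ashgrove=27 Elkhorn=35 Greywater=30 Ironridge=20 → close Elkhorn (overflow 27)
  35÷3 = 11 each, +1 to first 2
Round 5: Ashgrove=39 Greywater=42 Ironridge=31 → close Greywater (overflow 32)
  42÷2 = 21 each, +1 to first 0
Round 6: Ashgrove=60 Ironridge=52 → close Ashgrove (overflow 48)
  60÷1 = 60 each, +1 to first 0

Closure order: Fernhollow, Hollowpine, Dunmere, Elkhorn, Greywater, Ashgrove
Last habitat: Ironridge with 112 animals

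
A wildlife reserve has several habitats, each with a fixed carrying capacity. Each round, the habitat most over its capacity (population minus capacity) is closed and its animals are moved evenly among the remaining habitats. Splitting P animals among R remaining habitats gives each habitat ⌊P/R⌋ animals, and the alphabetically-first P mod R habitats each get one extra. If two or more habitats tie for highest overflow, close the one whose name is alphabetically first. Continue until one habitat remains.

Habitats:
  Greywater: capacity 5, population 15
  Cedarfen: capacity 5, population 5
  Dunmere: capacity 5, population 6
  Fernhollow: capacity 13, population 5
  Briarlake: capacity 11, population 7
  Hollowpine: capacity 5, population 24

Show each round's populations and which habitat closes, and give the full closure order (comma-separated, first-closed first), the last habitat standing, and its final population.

Round 1: Briarlake=7 Cedarfen=5 Dunmere=6 Fernhollow=5 Greywater=15 Hollowpine=24 → close Hollowpine (overflow 19)
  24÷5 = 4 each, +1 to first 4
Round 2: Briarlake=12 Cedarfen=10 Dunmere=11 Fernhollow=10 Greywater=19 → close Greywater (overflow 14)
  19÷4 = 4 each, +1 to first 3
Round 3: Briarlake=17 Cedarfen=15 Dunmere=16 Fernhollow=14 → close Dunmere (overflow 11)
  16÷3 = 5 each, +1 to first 1
Round 4: Briarlake=23 Cedarfen=20 Fernhollow=19 → close Cedarfen (overflow 15)
  20÷2 = 10 each, +1 to first 0
Round 5: Briarlake=33 Fernhollow=29 → close Briarlake (overflow 22)
  33÷1 = 33 each, +1 to first 0

Closure order: Hollowpine, Greywater, Dunmere, Cedarfen, Briarlake
Last habitat: Fernhollow with 62 animals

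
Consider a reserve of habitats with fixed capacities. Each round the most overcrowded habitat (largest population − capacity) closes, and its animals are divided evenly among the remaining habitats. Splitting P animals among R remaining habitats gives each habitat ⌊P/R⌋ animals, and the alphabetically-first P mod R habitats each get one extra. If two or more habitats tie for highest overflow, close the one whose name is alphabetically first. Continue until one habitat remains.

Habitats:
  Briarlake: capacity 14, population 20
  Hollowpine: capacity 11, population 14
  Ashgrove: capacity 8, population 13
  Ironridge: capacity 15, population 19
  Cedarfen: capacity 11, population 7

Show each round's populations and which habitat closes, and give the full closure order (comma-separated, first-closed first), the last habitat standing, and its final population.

Closure order: Briarlake, Ashgrove, Ironridge, Hollowpine
Last habitat: Cedarfen with 73 animals

Round 1: Ashgrove=13 Briarlake=20 Cedarfen=7 Hollowpine=14 Ironridge=19 → close Briarlake (overflow 6)
  20÷4 = 5 each, +1 to first 0
Round 2: Ashgrove=18 Cedarfen=12 Hollowpine=19 Ironridge=24 → close Ashgrove (overflow 10)
  18÷3 = 6 each, +1 to first 0
Round 3: Cedarfen=18 Hollowpine=25 Ironridge=30 → close Ironridge (overflow 15)
  30÷2 = 15 each, +1 to first 0
Round 4: Cedarfen=33 Hollowpine=40 → close Hollowpine (overflow 29)
  40÷1 = 40 each, +1 to first 0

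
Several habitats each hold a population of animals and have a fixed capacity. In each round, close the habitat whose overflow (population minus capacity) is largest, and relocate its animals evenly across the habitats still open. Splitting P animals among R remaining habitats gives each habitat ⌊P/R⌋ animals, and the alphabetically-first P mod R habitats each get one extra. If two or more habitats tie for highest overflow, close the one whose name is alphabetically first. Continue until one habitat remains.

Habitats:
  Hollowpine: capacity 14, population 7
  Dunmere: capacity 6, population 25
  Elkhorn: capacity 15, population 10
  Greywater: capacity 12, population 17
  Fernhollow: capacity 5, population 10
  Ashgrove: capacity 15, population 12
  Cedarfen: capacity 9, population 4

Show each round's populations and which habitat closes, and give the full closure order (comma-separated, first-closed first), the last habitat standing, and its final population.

Closure order: Dunmere, Fernhollow, Greywater, Ashgrove, Cedarfen, Elkhorn
Last habitat: Hollowpine with 85 animals

Round 1: Ashgrove=12 Cedarfen=4 Dunmere=25 Elkhorn=10 Fernhollow=10 Greywater=17 Hollowpine=7 → close Dunmere (overflow 19)
  25÷6 = 4 each, +1 to first 1
Round 2: Ashgrove=17 Cedarfen=8 Elkhorn=14 Fernhollow=14 Greywater=21 Hollowpine=11 → close Fernhollow (overflow 9)
  14÷5 = 2 each, +1 to first 4
Round 3: Ashgrove=20 Cedarfen=11 Elkhorn=17 Greywater=24 Hollowpine=13 → close Greywater (overflow 12)
  24÷4 = 6 each, +1 to first 0
Round 4: Ashgrove=26 Cedarfen=17 Elkhorn=23 Hollowpine=19 → close Ashgrove (overflow 11)
  26÷3 = 8 each, +1 to first 2
Round 5: Cedarfen=26 Elkhorn=32 Hollowpine=27 → close Cedarfen (overflow 17)
  26÷2 = 13 each, +1 to first 0
Round 6: Elkhorn=45 Hollowpine=40 → close Elkhorn (overflow 30)
  45÷1 = 45 each, +1 to first 0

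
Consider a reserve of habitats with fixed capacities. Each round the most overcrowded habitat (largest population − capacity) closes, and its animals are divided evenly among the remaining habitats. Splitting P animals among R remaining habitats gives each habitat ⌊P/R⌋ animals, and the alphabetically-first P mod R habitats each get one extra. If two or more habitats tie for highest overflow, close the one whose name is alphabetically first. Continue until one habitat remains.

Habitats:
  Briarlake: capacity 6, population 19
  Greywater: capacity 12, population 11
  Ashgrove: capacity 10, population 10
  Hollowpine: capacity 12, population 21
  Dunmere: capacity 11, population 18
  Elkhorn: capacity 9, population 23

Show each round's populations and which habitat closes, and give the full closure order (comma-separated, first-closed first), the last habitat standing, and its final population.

Round 1: Ashgrove=10 Briarlake=19 Dunmere=18 Elkhorn=23 Greywater=11 Hollowpine=21 → close Elkhorn (overflow 14)
  23÷5 = 4 each, +1 to first 3
Round 2: Ashgrove=15 Briarlake=24 Dunmere=23 Greywater=15 Hollowpine=25 → close Briarlake (overflow 18)
  24÷4 = 6 each, +1 to first 0
Round 3: Ashgrove=21 Dunmere=29 Greywater=21 Hollowpine=31 → close Hollowpine (overflow 19)
  31÷3 = 10 each, +1 to first 1
Round 4: Ashgrove=32 Dunmere=39 Greywater=31 → close Dunmere (overflow 28)
  39÷2 = 19 each, +1 to first 1
Round 5: Ashgrove=52 Greywater=50 → close Ashgrove (overflow 42)
  52÷1 = 52 each, +1 to first 0

Closure order: Elkhorn, Briarlake, Hollowpine, Dunmere, Ashgrove
Last habitat: Greywater with 102 animals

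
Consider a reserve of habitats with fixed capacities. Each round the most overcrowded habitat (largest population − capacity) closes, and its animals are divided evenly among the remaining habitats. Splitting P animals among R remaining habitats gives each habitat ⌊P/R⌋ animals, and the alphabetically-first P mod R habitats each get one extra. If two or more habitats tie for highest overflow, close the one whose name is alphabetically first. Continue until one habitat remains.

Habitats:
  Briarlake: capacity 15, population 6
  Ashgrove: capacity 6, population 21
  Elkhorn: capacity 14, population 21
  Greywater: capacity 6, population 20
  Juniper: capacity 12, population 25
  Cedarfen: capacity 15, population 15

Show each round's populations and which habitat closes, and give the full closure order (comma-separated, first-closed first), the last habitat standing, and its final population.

Closure order: Ashgrove, Greywater, Juniper, Elkhorn, Cedarfen
Last habitat: Briarlake with 108 animals

Round 1: Ashgrove=21 Briarlake=6 Cedarfen=15 Elkhorn=21 Greywater=20 Juniper=25 → close Ashgrove (overflow 15)
  21÷5 = 4 each, +1 to first 1
Round 2: Briarlake=11 Cedarfen=19 Elkhorn=25 Greywater=24 Juniper=29 → close Greywater (overflow 18)
  24÷4 = 6 each, +1 to first 0
Round 3: Briarlake=17 Cedarfen=25 Elkhorn=31 Juniper=35 → close Juniper (overflow 23)
  35÷3 = 11 each, +1 to first 2
Round 4: Briarlake=29 Cedarfen=37 Elkhorn=42 → close Elkhorn (overflow 28)
  42÷2 = 21 each, +1 to first 0
Round 5: Briarlake=50 Cedarfen=58 → close Cedarfen (overflow 43)
  58÷1 = 58 each, +1 to first 0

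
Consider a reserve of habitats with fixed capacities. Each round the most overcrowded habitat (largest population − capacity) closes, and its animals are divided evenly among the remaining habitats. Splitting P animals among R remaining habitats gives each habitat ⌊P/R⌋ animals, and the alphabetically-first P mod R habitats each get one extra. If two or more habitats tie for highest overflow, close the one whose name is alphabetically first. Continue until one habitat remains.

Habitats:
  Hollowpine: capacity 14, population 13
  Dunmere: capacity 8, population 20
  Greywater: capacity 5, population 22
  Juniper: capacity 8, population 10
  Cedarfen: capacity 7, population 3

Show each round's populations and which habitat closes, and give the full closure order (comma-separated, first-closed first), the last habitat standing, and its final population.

Round 1: Cedarfen=3 Dunmere=20 Greywater=22 Hollowpine=13 Juniper=10 → close Greywater (overflow 17)
  22÷4 = 5 each, +1 to first 2
Round 2: Cedarfen=9 Dunmere=26 Hollowpine=18 Juniper=15 → close Dunmere (overflow 18)
  26÷3 = 8 each, +1 to first 2
Round 3: Cedarfen=18 Hollowpine=27 Juniper=23 → close Juniper (overflow 15)
  23÷2 = 11 each, +1 to first 1
Round 4: Cedarfen=30 Hollowpine=38 → close Hollowpine (overflow 24)
  38÷1 = 38 each, +1 to first 0

Closure order: Greywater, Dunmere, Juniper, Hollowpine
Last habitat: Cedarfen with 68 animals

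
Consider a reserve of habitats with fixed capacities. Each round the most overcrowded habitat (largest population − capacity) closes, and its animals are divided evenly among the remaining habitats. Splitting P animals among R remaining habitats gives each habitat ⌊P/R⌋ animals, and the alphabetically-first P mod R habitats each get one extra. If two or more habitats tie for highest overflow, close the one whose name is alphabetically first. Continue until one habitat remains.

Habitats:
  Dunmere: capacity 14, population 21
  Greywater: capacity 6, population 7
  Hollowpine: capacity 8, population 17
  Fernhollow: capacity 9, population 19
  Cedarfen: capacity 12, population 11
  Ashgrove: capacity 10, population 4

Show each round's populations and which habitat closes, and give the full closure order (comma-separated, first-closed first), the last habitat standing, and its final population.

Closure order: Fernhollow, Hollowpine, Dunmere, Greywater, Cedarfen
Last habitat: Ashgrove with 79 animals

Round 1: Ashgrove=4 Cedarfen=11 Dunmere=21 Fernhollow=19 Greywater=7 Hollowpine=17 → close Fernhollow (overflow 10)
  19÷5 = 3 each, +1 to first 4
Round 2: Ashgrove=8 Cedarfen=15 Dunmere=25 Greywater=11 Hollowpine=20 → close Hollowpine (overflow 12)
  20÷4 = 5 each, +1 to first 0
Round 3: Ashgrove=13 Cedarfen=20 Dunmere=30 Greywater=16 → close Dunmere (overflow 16)
  30÷3 = 10 each, +1 to first 0
Round 4: Ashgrove=23 Cedarfen=30 Greywater=26 → close Greywater (overflow 20)
  26÷2 = 13 each, +1 to first 0
Round 5: Ashgrove=36 Cedarfen=43 → close Cedarfen (overflow 31)
  43÷1 = 43 each, +1 to first 0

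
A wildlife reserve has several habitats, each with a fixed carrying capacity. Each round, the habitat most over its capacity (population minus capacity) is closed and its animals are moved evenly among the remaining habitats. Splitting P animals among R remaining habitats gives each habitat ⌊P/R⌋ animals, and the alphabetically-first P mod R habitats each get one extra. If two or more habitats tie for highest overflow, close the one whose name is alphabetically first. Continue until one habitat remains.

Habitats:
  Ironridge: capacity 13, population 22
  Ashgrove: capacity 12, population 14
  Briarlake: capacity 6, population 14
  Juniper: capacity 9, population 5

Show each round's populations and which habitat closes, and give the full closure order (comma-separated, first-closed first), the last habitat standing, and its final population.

Closure order: Ironridge, Briarlake, Ashgrove
Last habitat: Juniper with 55 animals

Round 1: Ashgrove=14 Briarlake=14 Ironridge=22 Juniper=5 → close Ironridge (overflow 9)
  22÷3 = 7 each, +1 to first 1
Round 2: Ashgrove=22 Briarlake=21 Juniper=12 → close Briarlake (overflow 15)
  21÷2 = 10 each, +1 to first 1
Round 3: Ashgrove=33 Juniper=22 → close Ashgrove (overflow 21)
  33÷1 = 33 each, +1 to first 0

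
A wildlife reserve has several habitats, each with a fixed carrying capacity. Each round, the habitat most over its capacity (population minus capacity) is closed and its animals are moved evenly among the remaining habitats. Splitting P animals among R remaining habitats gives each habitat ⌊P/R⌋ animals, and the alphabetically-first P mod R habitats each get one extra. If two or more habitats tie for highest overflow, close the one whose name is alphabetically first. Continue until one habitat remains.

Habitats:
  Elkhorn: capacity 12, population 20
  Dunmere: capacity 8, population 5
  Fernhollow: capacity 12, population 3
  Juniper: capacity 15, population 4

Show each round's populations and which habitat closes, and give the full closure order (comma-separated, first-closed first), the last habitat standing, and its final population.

Round 1: Dunmere=5 Elkhorn=20 Fernhollow=3 Juniper=4 → close Elkhorn (overflow 8)
  20÷3 = 6 each, +1 to first 2
Round 2: Dunmere=12 Fernhollow=10 Juniper=10 → close Dunmere (overflow 4)
  12÷2 = 6 each, +1 to first 0
Round 3: Fernhollow=16 Juniper=16 → close Fernhollow (overflow 4)
  16÷1 = 16 each, +1 to first 0

Closure order: Elkhorn, Dunmere, Fernhollow
Last habitat: Juniper with 32 animals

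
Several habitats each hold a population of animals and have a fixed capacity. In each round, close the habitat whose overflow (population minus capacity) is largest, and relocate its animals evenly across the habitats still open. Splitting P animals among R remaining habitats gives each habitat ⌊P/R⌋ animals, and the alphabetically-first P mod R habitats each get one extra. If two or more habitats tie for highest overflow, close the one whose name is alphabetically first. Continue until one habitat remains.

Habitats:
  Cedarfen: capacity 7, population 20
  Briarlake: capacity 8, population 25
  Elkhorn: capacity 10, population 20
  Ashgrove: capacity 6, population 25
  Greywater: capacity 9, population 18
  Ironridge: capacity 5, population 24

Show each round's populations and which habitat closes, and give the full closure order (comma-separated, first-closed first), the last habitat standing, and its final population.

Round 1: Ashgrove=25 Briarlake=25 Cedarfen=20 Elkhorn=20 Greywater=18 Ironridge=24 → close Ashgrove (overflow 19)
  25÷5 = 5 each, +1 to first 0
Round 2: Briarlake=30 Cedarfen=25 Elkhorn=25 Greywater=23 Ironridge=29 → close Ironridge (overflow 24)
  29÷4 = 7 each, +1 to first 1
Round 3: Briarlake=38 Cedarfen=32 Elkhorn=32 Greywater=30 → close Briarlake (overflow 30)
  38÷3 = 12 each, +1 to first 2
Round 4: Cedarfen=45 Elkhorn=45 Greywater=42 → close Cedarfen (overflow 38)
  45÷2 = 22 each, +1 to first 1
Round 5: Elkhorn=68 Greywater=64 → close Elkhorn (overflow 58)
  68÷1 = 68 each, +1 to first 0

Closure order: Ashgrove, Ironridge, Briarlake, Cedarfen, Elkhorn
Last habitat: Greywater with 132 animals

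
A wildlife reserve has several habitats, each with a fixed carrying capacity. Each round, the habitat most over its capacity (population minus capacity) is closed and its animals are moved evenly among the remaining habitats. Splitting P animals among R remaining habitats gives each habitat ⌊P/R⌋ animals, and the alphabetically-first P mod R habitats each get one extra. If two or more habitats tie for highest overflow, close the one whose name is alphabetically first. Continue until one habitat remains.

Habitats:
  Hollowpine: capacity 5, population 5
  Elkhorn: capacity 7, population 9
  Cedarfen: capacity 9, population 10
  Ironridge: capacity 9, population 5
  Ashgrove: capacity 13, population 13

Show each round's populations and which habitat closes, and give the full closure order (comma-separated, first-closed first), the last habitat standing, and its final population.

Round 1: Ashgrove=13 Cedarfen=10 Elkhorn=9 Hollowpine=5 Ironridge=5 → close Elkhorn (overflow 2)
  9÷4 = 2 each, +1 to first 1
Round 2: Ashgrove=16 Cedarfen=12 Hollowpine=7 Ironridge=7 → close Ashgrove (overflow 3)
  16÷3 = 5 each, +1 to first 1
Round 3: Cedarfen=18 Hollowpine=12 Ironridge=12 → close Cedarfen (overflow 9)
  18÷2 = 9 each, +1 to first 0
Round 4: Hollowpine=21 Ironridge=21 → close Hollowpine (overflow 16)
  21÷1 = 21 each, +1 to first 0

Closure order: Elkhorn, Ashgrove, Cedarfen, Hollowpine
Last habitat: Ironridge with 42 animals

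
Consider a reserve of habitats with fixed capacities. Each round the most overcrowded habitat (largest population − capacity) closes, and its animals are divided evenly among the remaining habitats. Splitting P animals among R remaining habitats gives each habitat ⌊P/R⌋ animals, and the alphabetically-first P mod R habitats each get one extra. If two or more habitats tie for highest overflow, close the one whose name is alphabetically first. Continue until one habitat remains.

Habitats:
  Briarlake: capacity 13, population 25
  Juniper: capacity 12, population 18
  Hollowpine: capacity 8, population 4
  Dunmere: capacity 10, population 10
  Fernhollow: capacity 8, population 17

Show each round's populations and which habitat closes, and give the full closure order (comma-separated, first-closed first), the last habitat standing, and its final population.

Closure order: Briarlake, Fernhollow, Juniper, Dunmere
Last habitat: Hollowpine with 74 animals

Round 1: Briarlake=25 Dunmere=10 Fernhollow=17 Hollowpine=4 Juniper=18 → close Briarlake (overflow 12)
  25÷4 = 6 each, +1 to first 1
Round 2: Dunmere=17 Fernhollow=23 Hollowpine=10 Juniper=24 → close Fernhollow (overflow 15)
  23÷3 = 7 each, +1 to first 2
Round 3: Dunmere=25 Hollowpine=18 Juniper=31 → close Juniper (overflow 19)
  31÷2 = 15 each, +1 to first 1
Round 4: Dunmere=41 Hollowpine=33 → close Dunmere (overflow 31)
  41÷1 = 41 each, +1 to first 0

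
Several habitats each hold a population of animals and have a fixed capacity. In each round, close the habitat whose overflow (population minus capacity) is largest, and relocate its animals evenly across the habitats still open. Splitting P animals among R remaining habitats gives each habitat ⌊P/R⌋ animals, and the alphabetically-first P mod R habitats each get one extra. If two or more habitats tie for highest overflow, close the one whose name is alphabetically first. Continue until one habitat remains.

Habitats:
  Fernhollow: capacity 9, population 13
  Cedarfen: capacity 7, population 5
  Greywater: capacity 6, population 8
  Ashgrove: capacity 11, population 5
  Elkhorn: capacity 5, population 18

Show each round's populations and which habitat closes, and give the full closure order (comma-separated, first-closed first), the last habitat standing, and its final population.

Closure order: Elkhorn, Fernhollow, Greywater, Cedarfen
Last habitat: Ashgrove with 49 animals

Round 1: Ashgrove=5 Cedarfen=5 Elkhorn=18 Fernhollow=13 Greywater=8 → close Elkhorn (overflow 13)
  18÷4 = 4 each, +1 to first 2
Round 2: Ashgrove=10 Cedarfen=10 Fernhollow=17 Greywater=12 → close Fernhollow (overflow 8)
  17÷3 = 5 each, +1 to first 2
Round 3: Ashgrove=16 Cedarfen=16 Greywater=17 → close Greywater (overflow 11)
  17÷2 = 8 each, +1 to first 1
Round 4: Ashgrove=25 Cedarfen=24 → close Cedarfen (overflow 17)
  24÷1 = 24 each, +1 to first 0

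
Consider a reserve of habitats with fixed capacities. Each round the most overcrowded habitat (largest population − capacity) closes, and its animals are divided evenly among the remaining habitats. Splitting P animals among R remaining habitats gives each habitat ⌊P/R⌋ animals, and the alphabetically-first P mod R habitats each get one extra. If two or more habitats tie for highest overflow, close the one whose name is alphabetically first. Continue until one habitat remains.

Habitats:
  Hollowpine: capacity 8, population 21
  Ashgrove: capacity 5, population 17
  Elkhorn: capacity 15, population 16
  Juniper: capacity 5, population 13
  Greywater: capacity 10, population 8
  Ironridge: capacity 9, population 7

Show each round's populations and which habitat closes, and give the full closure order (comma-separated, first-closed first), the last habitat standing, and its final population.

Round 1: Ashgrove=17 Elkhorn=16 Greywater=8 Hollowpine=21 Ironridge=7 Juniper=13 → close Hollowpine (overflow 13)
  21÷5 = 4 each, +1 to first 1
Round 2: Ashgrove=22 Elkhorn=20 Greywater=12 Ironridge=11 Juniper=17 → close Ashgrove (overflow 17)
  22÷4 = 5 each, +1 to first 2
Round 3: Elkhorn=26 Greywater=18 Ironridge=16 Juniper=22 → close Juniper (overflow 17)
  22÷3 = 7 each, +1 to first 1
Round 4: Elkhorn=34 Greywater=25 Ironridge=23 → close Elkhorn (overflow 19)
  34÷2 = 17 each, +1 to first 0
Round 5: Greywater=42 Ironridge=40 → close Greywater (overflow 32)
  42÷1 = 42 each, +1 to first 0

Closure order: Hollowpine, Ashgrove, Juniper, Elkhorn, Greywater
Last habitat: Ironridge with 82 animals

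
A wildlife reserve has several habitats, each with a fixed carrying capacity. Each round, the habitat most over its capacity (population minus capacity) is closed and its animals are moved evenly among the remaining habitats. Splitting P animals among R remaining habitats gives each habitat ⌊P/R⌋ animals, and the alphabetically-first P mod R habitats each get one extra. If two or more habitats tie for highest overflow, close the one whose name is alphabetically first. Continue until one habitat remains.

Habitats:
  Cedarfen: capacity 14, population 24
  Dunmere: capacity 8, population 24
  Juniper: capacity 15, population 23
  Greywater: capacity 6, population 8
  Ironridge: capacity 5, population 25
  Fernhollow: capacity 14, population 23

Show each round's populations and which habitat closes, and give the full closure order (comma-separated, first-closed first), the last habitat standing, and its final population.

Round 1: Cedarfen=24 Dunmere=24 Fernhollow=23 Greywater=8 Ironridge=25 Juniper=23 → close Ironridge (overflow 20)
  25÷5 = 5 each, +1 to first 0
Round 2: Cedarfen=29 Dunmere=29 Fernhollow=28 Greywater=13 Juniper=28 → close Dunmere (overflow 21)
  29÷4 = 7 each, +1 to first 1
Round 3: Cedarfen=37 Fernhollow=35 Greywater=20 Juniper=35 → close Cedarfen (overflow 23)
  37÷3 = 12 each, +1 to first 1
Round 4: Fernhollow=48 Greywater=32 Juniper=47 → close Fernhollow (overflow 34)
  48÷2 = 24 each, +1 to first 0
Round 5: Greywater=56 Juniper=71 → close Juniper (overflow 56)
  71÷1 = 71 each, +1 to first 0

Closure order: Ironridge, Dunmere, Cedarfen, Fernhollow, Juniper
Last habitat: Greywater with 127 animals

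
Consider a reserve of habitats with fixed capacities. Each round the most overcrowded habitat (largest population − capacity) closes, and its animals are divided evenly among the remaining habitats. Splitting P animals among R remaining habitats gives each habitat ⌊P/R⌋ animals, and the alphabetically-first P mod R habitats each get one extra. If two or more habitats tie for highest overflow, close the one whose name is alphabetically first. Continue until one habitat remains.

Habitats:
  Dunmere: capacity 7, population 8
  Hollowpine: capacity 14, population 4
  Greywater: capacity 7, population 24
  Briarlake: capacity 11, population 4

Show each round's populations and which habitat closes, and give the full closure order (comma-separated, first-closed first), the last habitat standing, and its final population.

Closure order: Greywater, Dunmere, Briarlake
Last habitat: Hollowpine with 40 animals

Round 1: Briarlake=4 Dunmere=8 Greywater=24 Hollowpine=4 → close Greywater (overflow 17)
  24÷3 = 8 each, +1 to first 0
Round 2: Briarlake=12 Dunmere=16 Hollowpine=12 → close Dunmere (overflow 9)
  16÷2 = 8 each, +1 to first 0
Round 3: Briarlake=20 Hollowpine=20 → close Briarlake (overflow 9)
  20÷1 = 20 each, +1 to first 0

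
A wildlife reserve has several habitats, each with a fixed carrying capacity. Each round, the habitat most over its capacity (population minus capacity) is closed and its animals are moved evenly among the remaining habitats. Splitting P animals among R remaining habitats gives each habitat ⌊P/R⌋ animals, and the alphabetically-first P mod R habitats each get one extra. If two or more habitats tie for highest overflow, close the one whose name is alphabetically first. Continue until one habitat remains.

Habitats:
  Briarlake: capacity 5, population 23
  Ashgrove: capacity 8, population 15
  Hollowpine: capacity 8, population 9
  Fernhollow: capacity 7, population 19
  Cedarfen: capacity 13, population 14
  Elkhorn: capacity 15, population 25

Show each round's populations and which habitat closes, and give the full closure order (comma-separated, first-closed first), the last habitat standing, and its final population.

Closure order: Briarlake, Fernhollow, Elkhorn, Ashgrove, Cedarfen
Last habitat: Hollowpine with 105 animals

Round 1: Ashgrove=15 Briarlake=23 Cedarfen=14 Elkhorn=25 Fernhollow=19 Hollowpine=9 → close Briarlake (overflow 18)
  23÷5 = 4 each, +1 to first 3
Round 2: Ashgrove=20 Cedarfen=19 Elkhorn=30 Fernhollow=23 Hollowpine=13 → close Fernhollow (overflow 16)
  23÷4 = 5 each, +1 to first 3
Round 3: Ashgrove=26 Cedarfen=25 Elkhorn=36 Hollowpine=18 → close Elkhorn (overflow 21)
  36÷3 = 12 each, +1 to first 0
Round 4: Ashgrove=38 Cedarfen=37 Hollowpine=30 → close Ashgrove (overflow 30)
  38÷2 = 19 each, +1 to first 0
Round 5: Cedarfen=56 Hollowpine=49 → close Cedarfen (overflow 43)
  56÷1 = 56 each, +1 to first 0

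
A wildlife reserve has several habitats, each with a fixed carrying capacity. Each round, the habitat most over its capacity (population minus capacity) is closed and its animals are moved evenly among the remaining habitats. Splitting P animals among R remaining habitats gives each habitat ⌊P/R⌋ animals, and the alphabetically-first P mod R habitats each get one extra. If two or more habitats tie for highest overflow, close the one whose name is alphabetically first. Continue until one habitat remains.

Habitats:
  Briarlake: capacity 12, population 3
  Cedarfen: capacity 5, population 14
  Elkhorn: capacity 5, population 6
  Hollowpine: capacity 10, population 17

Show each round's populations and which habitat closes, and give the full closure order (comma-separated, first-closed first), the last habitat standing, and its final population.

Closure order: Cedarfen, Hollowpine, Elkhorn
Last habitat: Briarlake with 40 animals

Round 1: Briarlake=3 Cedarfen=14 Elkhorn=6 Hollowpine=17 → close Cedarfen (overflow 9)
  14÷3 = 4 each, +1 to first 2
Round 2: Briarlake=8 Elkhorn=11 Hollowpine=21 → close Hollowpine (overflow 11)
  21÷2 = 10 each, +1 to first 1
Round 3: Briarlake=19 Elkhorn=21 → close Elkhorn (overflow 16)
  21÷1 = 21 each, +1 to first 0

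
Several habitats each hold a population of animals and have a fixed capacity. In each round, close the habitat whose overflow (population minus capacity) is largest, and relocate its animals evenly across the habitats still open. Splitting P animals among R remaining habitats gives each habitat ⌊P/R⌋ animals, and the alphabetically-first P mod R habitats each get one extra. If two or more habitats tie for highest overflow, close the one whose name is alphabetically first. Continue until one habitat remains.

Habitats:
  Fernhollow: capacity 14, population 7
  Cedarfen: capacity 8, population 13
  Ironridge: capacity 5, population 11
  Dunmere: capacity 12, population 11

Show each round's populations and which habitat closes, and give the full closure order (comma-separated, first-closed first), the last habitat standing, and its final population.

Closure order: Ironridge, Cedarfen, Dunmere
Last habitat: Fernhollow with 42 animals

Round 1: Cedarfen=13 Dunmere=11 Fernhollow=7 Ironridge=11 → close Ironridge (overflow 6)
  11÷3 = 3 each, +1 to first 2
Round 2: Cedarfen=17 Dunmere=15 Fernhollow=10 → close Cedarfen (overflow 9)
  17÷2 = 8 each, +1 to first 1
Round 3: Dunmere=24 Fernhollow=18 → close Dunmere (overflow 12)
  24÷1 = 24 each, +1 to first 0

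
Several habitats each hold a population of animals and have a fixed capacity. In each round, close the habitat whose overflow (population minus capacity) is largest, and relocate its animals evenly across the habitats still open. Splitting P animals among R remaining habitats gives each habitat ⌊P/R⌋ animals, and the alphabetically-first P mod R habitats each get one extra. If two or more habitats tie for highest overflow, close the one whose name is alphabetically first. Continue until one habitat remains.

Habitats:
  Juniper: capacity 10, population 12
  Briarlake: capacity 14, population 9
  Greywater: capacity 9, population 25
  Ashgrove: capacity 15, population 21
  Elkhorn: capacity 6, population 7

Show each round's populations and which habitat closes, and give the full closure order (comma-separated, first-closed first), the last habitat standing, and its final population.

Closure order: Greywater, Ashgrove, Juniper, Elkhorn
Last habitat: Briarlake with 74 animals

Round 1: Ashgrove=21 Briarlake=9 Elkhorn=7 Greywater=25 Juniper=12 → close Greywater (overflow 16)
  25÷4 = 6 each, +1 to first 1
Round 2: Ashgrove=28 Briarlake=15 Elkhorn=13 Juniper=18 → close Ashgrove (overflow 13)
  28÷3 = 9 each, +1 to first 1
Round 3: Briarlake=25 Elkhorn=22 Juniper=27 → close Juniper (overflow 17)
  27÷2 = 13 each, +1 to first 1
Round 4: Briarlake=39 Elkhorn=35 → close Elkhorn (overflow 29)
  35÷1 = 35 each, +1 to first 0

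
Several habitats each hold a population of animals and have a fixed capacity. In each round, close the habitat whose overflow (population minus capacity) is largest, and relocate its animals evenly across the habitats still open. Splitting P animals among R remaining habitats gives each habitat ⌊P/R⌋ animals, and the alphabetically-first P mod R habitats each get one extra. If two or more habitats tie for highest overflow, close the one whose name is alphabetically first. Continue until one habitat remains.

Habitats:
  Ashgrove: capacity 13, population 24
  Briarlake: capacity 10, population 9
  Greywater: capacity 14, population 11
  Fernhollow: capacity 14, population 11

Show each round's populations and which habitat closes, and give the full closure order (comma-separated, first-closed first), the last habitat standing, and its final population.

Round 1: Ashgrove=24 Briarlake=9 Fernhollow=11 Greywater=11 → close Ashgrove (overflow 11)
  24÷3 = 8 each, +1 to first 0
Round 2: Briarlake=17 Fernhollow=19 Greywater=19 → close Briarlake (overflow 7)
  17÷2 = 8 each, +1 to first 1
Round 3: Fernhollow=28 Greywater=27 → close Fernhollow (overflow 14)
  28÷1 = 28 each, +1 to first 0

Closure order: Ashgrove, Briarlake, Fernhollow
Last habitat: Greywater with 55 animals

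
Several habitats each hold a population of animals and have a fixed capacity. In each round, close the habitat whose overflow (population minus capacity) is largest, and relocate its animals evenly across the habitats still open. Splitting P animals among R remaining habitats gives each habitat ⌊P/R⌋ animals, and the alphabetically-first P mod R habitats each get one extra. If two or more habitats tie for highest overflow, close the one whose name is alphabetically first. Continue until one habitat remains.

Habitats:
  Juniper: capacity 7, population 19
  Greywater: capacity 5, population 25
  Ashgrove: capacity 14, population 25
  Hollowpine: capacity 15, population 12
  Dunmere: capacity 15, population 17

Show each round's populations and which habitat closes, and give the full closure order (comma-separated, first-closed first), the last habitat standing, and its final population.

Closure order: Greywater, Ashgrove, Juniper, Dunmere
Last habitat: Hollowpine with 98 animals

Round 1: Ashgrove=25 Dunmere=17 Greywater=25 Hollowpine=12 Juniper=19 → close Greywater (overflow 20)
  25÷4 = 6 each, +1 to first 1
Round 2: Ashgrove=32 Dunmere=23 Hollowpine=18 Juniper=25 → close Ashgrove (overflow 18)
  32÷3 = 10 each, +1 to first 2
Round 3: Dunmere=34 Hollowpine=29 Juniper=35 → close Juniper (overflow 28)
  35÷2 = 17 each, +1 to first 1
Round 4: Dunmere=52 Hollowpine=46 → close Dunmere (overflow 37)
  52÷1 = 52 each, +1 to first 0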